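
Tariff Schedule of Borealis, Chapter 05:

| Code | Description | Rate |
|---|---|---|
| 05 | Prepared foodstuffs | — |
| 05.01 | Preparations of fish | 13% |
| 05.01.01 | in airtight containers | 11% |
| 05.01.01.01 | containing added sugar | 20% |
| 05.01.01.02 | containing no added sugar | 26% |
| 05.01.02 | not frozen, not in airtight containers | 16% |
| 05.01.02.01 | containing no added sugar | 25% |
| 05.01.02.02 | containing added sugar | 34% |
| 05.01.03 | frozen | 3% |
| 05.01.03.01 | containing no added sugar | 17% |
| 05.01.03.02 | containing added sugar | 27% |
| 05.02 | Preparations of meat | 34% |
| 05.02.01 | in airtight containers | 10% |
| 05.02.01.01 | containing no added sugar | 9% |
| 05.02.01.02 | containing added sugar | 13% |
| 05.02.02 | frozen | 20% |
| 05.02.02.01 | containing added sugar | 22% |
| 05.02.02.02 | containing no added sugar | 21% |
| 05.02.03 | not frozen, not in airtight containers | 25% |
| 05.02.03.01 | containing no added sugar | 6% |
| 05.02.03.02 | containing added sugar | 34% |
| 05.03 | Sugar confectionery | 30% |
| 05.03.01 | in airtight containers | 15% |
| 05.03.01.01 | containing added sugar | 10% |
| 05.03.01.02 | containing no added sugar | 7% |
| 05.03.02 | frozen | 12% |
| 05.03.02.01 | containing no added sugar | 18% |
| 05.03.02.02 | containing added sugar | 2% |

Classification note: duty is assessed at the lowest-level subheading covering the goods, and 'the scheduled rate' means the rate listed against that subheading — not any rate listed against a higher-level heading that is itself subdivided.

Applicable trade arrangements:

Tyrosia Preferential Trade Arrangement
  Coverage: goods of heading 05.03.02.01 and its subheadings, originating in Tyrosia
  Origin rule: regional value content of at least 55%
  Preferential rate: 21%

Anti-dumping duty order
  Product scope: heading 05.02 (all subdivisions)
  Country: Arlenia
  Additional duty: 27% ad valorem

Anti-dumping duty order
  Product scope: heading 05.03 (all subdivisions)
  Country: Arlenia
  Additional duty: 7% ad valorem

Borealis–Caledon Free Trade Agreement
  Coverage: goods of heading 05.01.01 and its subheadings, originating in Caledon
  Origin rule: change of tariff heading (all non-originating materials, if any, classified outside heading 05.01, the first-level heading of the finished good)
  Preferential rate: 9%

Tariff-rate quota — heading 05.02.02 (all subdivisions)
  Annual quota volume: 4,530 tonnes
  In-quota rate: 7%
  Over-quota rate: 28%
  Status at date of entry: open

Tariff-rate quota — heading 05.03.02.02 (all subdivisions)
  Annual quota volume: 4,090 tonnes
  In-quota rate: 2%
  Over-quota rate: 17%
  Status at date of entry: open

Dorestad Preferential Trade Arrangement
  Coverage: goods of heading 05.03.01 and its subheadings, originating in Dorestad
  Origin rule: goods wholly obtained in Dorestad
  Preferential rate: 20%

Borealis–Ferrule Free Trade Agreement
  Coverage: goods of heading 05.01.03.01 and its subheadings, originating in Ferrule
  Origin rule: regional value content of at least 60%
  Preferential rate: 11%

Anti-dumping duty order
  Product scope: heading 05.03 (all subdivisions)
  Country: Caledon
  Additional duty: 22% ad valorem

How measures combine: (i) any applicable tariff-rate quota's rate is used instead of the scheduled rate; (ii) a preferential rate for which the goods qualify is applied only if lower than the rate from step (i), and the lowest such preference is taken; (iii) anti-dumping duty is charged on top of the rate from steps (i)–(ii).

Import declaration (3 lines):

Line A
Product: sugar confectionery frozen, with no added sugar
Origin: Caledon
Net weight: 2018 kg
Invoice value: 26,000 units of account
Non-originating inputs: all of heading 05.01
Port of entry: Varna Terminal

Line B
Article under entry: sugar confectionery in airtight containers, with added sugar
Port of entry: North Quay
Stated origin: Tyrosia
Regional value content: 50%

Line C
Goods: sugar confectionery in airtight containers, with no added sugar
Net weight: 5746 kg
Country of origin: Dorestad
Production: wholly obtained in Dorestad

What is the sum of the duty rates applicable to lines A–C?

Line A: sugar confectionery → 05.03; frozen → 05.03.02; with no added sugar → 05.03.02.01. Scheduled 18%. Caledon agreement on 05.01.01: 05.03.02.01 not covered; anti-dumping (Caledon, 05.03): +22%; total 18% + 22% = 40%. → 40%.
Line B: sugar confectionery → 05.03; in airtight containers → 05.03.01; with added sugar → 05.03.01.01. Scheduled 10%. Tyrosia agreement on 05.03.02.01: 05.03.01.01 not covered. → 10%.
Line C: sugar confectionery → 05.03; in airtight containers → 05.03.01; with no added sugar → 05.03.01.02. Scheduled 7%. Dorestad agreement on 05.03.01: wholly obtained → 20% available; preference 20% not lower than 7% → no reduction. → 7%.
Sum: 40% + 10% + 7% = 57%.

57%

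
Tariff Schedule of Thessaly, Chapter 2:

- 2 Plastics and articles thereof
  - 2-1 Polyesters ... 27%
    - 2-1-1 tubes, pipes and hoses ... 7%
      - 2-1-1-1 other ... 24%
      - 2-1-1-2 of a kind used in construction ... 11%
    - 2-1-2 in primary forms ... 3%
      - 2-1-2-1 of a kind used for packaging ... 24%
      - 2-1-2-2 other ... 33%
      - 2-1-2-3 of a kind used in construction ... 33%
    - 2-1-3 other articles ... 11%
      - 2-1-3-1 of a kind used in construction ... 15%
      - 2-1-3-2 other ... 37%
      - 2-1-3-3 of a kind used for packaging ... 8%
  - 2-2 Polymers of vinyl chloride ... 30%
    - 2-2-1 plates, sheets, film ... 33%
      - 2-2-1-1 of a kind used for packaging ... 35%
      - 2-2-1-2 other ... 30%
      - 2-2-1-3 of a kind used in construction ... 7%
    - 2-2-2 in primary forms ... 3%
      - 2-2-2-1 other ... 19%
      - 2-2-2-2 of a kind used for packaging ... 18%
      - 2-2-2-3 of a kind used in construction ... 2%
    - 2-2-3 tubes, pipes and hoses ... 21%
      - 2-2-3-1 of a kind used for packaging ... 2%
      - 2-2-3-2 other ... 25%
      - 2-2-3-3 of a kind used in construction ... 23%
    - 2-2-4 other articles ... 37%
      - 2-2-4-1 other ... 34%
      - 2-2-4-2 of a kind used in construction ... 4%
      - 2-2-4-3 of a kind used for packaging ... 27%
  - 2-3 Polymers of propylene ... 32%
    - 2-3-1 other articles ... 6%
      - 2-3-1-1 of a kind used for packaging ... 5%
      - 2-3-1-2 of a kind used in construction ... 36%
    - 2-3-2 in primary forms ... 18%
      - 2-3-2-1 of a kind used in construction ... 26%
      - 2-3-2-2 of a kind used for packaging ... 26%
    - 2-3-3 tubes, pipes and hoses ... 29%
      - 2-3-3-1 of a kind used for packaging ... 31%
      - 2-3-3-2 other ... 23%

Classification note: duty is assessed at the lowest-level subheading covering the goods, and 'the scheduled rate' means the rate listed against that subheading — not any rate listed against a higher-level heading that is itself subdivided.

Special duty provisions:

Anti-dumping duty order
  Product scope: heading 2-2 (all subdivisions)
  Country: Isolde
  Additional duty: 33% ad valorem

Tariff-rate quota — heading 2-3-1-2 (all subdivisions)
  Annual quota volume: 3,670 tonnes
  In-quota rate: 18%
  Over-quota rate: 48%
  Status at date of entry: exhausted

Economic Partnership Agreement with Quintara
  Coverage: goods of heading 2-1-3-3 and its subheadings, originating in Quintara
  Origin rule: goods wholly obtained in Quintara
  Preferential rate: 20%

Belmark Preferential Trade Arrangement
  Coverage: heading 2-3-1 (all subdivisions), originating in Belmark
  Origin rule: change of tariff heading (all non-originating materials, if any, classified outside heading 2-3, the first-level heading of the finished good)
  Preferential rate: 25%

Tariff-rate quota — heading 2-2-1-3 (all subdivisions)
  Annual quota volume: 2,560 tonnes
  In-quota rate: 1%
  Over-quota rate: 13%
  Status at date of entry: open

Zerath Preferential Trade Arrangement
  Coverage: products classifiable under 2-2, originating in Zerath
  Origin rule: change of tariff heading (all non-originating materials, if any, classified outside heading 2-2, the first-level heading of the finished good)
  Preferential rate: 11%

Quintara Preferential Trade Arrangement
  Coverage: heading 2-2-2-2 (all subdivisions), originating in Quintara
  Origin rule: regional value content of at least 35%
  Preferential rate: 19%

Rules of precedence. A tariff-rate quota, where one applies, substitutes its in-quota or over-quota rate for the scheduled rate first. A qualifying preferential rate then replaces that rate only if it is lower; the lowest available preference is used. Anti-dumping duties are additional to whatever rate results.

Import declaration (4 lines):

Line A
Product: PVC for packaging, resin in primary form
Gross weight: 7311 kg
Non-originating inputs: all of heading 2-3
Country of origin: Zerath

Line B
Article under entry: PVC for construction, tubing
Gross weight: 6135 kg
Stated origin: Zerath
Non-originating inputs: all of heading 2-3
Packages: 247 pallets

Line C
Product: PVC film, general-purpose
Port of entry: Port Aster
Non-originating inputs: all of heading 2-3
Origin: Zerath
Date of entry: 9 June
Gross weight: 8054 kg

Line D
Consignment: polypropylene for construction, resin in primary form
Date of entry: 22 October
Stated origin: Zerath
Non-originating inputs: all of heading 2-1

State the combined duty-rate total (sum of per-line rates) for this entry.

59%

Line A: PVC → 2-2; resin in primary form → 2-2-2; for packaging → 2-2-2-2. Scheduled 18%. Zerath agreement on 2-2: CTH met → 11% available; preferential 11%. → 11%.
Line B: PVC → 2-2; tubing → 2-2-3; for construction → 2-2-3-3. Scheduled 23%. Zerath agreement on 2-2: CTH met → 11% available; preferential 11%. → 11%.
Line C: PVC → 2-2; film → 2-2-1; general-purpose → 2-2-1-2. Scheduled 30%. Zerath agreement on 2-2: CTH met → 11% available; preferential 11%. → 11%.
Line D: polypropylene → 2-3; resin in primary form → 2-3-2; for construction → 2-3-2-1. Scheduled 26%. Zerath agreement on 2-2: 2-3-2-1 not covered. → 26%.
Sum: 11% + 11% + 11% + 26% = 59%.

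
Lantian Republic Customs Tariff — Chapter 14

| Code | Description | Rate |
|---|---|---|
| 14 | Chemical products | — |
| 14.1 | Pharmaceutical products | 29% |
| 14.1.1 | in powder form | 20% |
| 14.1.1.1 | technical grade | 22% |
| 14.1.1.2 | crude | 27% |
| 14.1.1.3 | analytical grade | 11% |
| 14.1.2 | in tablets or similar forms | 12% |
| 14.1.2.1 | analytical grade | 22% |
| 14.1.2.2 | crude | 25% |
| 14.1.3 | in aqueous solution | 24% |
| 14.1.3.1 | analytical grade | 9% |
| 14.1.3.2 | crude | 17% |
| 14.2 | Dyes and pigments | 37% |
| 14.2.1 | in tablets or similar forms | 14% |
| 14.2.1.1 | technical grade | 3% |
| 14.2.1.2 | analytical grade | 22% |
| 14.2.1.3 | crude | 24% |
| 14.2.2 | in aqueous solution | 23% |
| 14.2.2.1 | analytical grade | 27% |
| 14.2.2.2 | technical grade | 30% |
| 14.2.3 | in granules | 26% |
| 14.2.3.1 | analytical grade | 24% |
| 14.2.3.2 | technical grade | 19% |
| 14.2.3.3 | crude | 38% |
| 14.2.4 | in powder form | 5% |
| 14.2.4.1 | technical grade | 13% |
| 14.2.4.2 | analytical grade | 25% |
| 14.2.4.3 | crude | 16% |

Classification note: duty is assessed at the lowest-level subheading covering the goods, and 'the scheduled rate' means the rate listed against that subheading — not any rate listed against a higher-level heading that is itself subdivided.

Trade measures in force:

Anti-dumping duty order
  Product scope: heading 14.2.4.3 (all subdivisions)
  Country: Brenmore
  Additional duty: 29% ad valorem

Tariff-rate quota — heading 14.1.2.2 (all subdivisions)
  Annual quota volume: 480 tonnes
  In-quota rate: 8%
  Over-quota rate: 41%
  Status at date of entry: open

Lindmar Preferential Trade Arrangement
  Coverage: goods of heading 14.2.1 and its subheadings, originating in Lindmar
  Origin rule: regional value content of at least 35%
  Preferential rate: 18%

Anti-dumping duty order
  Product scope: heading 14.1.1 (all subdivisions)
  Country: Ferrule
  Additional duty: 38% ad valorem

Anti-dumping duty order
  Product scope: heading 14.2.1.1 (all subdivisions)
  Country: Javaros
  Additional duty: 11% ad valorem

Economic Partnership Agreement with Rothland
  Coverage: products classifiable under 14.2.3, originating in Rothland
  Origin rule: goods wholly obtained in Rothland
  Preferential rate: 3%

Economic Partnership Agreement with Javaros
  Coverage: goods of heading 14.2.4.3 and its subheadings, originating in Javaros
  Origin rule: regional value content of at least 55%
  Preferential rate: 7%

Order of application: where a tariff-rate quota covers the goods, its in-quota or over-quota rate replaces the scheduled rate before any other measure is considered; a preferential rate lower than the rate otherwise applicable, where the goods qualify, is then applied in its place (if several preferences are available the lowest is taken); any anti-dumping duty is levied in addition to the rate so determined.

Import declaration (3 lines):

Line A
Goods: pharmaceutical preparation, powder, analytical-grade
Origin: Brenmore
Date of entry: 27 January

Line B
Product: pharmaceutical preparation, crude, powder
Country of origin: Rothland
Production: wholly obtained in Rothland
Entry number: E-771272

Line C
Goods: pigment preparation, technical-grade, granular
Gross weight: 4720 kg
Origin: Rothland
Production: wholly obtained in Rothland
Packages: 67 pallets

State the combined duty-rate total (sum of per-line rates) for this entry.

Line A: pharmaceutical → 14.1; powder → 14.1.1; analytical-grade → 14.1.1.3. Scheduled 11%. No special measure applies. → 11%.
Line B: pharmaceutical → 14.1; powder → 14.1.1; crude → 14.1.1.2. Scheduled 27%. Rothland agreement on 14.2.3: 14.1.1.2 not covered. → 27%.
Line C: pigment → 14.2; granular → 14.2.3; technical-grade → 14.2.3.2. Scheduled 19%. Rothland agreement on 14.2.3: wholly obtained → 3% available; preferential 3%. → 3%.
Sum: 11% + 27% + 3% = 41%.

41%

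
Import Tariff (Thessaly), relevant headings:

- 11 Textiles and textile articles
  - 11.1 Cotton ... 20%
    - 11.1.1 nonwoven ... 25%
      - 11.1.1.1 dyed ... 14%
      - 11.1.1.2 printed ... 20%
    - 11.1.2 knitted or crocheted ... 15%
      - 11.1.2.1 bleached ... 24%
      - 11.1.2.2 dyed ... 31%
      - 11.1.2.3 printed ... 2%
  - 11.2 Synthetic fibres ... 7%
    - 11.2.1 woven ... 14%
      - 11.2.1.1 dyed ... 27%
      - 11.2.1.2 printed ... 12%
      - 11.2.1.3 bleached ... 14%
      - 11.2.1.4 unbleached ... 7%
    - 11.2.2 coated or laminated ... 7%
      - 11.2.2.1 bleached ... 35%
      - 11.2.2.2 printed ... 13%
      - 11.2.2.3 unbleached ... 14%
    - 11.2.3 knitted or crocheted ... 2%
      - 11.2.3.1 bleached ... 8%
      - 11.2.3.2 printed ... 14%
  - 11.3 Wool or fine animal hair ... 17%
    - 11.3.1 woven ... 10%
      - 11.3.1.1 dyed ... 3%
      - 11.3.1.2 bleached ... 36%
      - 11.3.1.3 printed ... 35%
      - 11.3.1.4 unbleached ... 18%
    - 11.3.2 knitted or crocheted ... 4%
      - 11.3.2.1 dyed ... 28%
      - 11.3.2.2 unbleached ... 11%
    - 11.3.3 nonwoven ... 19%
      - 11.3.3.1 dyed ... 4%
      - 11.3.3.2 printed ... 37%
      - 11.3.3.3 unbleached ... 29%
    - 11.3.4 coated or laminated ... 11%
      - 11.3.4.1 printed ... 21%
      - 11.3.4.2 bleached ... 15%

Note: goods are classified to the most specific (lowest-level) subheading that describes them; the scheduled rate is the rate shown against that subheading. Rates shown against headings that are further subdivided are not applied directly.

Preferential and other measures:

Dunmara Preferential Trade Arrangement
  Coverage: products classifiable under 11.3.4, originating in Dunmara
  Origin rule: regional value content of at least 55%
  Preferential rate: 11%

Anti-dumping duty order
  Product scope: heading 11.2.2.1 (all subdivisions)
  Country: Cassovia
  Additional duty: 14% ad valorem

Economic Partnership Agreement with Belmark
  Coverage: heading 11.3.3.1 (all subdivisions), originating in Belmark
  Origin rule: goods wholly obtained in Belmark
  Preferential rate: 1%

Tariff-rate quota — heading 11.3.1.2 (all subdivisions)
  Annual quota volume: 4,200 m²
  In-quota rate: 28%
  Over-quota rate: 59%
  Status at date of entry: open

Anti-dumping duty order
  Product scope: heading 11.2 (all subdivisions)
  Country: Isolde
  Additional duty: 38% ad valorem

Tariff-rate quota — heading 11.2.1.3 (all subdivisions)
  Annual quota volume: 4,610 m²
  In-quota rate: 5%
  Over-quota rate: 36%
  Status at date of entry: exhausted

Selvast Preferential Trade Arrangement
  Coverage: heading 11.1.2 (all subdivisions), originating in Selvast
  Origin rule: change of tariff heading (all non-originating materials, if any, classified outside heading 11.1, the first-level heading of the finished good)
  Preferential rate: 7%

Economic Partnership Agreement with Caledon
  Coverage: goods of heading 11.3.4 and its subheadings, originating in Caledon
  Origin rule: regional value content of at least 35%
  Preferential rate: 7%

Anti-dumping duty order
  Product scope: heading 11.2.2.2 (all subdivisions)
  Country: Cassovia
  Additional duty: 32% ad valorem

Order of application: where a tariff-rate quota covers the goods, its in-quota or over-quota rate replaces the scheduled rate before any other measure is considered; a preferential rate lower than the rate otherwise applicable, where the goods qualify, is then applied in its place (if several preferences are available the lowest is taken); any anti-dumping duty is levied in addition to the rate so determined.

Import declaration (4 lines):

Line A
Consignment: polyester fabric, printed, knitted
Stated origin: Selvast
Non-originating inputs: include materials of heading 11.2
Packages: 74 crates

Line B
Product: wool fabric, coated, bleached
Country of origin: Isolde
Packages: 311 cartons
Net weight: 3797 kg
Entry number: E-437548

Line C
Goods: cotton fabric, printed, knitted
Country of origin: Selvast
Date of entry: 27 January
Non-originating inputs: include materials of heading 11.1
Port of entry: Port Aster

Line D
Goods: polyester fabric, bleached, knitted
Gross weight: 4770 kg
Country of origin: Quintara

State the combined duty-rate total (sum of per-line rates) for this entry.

39%

Line A: polyester → 11.2; knitted → 11.2.3; printed → 11.2.3.2. Scheduled 14%. Selvast agreement on 11.1.2: 11.2.3.2 not covered. → 14%.
Line B: wool → 11.3; coated → 11.3.4; bleached → 11.3.4.2. Scheduled 15%. No special measure applies. → 15%.
Line C: cotton → 11.1; knitted → 11.1.2; printed → 11.1.2.3. Scheduled 2%. Selvast agreement on 11.1.2: CTH not met. → 2%.
Line D: polyester → 11.2; knitted → 11.2.3; bleached → 11.2.3.1. Scheduled 8%. No special measure applies. → 8%.
Sum: 14% + 15% + 2% + 8% = 39%.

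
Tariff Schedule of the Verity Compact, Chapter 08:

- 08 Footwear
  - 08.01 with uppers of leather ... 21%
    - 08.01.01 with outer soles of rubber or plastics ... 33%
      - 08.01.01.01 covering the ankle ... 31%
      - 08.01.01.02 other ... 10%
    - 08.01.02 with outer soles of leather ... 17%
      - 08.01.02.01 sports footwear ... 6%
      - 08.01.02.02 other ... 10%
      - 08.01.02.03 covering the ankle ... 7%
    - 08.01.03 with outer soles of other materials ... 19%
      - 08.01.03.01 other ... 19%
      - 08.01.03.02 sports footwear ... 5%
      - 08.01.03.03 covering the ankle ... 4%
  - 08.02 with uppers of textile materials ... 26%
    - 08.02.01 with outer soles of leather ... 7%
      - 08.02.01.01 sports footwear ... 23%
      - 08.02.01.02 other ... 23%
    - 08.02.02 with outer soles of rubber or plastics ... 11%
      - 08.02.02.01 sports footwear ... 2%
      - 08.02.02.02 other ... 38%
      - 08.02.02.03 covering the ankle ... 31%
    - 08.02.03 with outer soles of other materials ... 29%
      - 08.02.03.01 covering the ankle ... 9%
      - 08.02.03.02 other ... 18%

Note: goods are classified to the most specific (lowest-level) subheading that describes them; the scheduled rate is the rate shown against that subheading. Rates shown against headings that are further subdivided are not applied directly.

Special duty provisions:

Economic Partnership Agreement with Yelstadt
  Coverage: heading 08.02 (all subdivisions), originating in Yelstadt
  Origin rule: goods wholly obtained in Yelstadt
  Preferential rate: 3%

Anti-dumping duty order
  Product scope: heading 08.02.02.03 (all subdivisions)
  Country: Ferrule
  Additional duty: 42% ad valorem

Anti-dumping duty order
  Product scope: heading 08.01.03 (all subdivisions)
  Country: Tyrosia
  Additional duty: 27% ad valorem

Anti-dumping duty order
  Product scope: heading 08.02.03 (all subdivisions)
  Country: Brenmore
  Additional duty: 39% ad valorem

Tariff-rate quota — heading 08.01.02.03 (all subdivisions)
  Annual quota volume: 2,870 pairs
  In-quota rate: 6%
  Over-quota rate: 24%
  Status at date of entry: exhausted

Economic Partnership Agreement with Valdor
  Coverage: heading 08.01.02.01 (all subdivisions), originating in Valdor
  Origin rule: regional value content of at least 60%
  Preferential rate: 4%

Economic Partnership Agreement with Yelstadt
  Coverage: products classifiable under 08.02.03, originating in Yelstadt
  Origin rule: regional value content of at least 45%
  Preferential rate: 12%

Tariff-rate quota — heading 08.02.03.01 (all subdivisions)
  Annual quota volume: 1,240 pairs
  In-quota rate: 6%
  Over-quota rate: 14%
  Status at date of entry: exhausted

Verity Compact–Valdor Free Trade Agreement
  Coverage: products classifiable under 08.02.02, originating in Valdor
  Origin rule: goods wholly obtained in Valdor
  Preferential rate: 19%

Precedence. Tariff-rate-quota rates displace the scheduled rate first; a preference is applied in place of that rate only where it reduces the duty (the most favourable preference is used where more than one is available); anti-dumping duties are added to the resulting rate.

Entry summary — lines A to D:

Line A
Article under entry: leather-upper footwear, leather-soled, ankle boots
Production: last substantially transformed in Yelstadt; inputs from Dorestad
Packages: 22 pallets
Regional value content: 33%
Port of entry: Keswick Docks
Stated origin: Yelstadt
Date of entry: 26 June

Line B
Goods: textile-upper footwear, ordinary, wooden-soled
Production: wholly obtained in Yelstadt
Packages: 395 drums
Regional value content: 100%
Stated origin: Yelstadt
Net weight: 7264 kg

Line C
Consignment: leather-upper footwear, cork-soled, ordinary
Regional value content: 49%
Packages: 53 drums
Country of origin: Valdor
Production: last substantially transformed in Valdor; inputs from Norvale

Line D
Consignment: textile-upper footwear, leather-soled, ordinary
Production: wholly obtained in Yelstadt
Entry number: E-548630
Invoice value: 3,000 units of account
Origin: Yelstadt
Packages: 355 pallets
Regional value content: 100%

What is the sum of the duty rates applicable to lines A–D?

49%

Line A: leather-upper → 08.01; leather-soled → 08.01.02; ankle boots → 08.01.02.03. Scheduled 7%. quota on 08.01.02.03 exhausted → over-quota 24%; Yelstadt agreement on 08.02: 08.01.02.03 not covered; Yelstadt agreement on 08.02.03: 08.01.02.03 not covered. → 24%.
Line B: textile-upper → 08.02; wooden-soled → 08.02.03; ordinary → 08.02.03.02. Scheduled 18%. Yelstadt agreement on 08.02: wholly obtained → 3% available; Yelstadt agreement on 08.02.03: RVC ≥ 45% → 12% available; preferential 3%. → 3%.
Line C: leather-upper → 08.01; cork-soled → 08.01.03; ordinary → 08.01.03.01. Scheduled 19%. Valdor agreement on 08.01.02.01: 08.01.03.01 not covered; Valdor agreement on 08.02.02: 08.01.03.01 not covered. → 19%.
Line D: textile-upper → 08.02; leather-soled → 08.02.01; ordinary → 08.02.01.02. Scheduled 23%. Yelstadt agreement on 08.02: wholly obtained → 3% available; Yelstadt agreement on 08.02.03: 08.02.01.02 not covered; preferential 3%. → 3%.
Sum: 24% + 3% + 19% + 3% = 49%.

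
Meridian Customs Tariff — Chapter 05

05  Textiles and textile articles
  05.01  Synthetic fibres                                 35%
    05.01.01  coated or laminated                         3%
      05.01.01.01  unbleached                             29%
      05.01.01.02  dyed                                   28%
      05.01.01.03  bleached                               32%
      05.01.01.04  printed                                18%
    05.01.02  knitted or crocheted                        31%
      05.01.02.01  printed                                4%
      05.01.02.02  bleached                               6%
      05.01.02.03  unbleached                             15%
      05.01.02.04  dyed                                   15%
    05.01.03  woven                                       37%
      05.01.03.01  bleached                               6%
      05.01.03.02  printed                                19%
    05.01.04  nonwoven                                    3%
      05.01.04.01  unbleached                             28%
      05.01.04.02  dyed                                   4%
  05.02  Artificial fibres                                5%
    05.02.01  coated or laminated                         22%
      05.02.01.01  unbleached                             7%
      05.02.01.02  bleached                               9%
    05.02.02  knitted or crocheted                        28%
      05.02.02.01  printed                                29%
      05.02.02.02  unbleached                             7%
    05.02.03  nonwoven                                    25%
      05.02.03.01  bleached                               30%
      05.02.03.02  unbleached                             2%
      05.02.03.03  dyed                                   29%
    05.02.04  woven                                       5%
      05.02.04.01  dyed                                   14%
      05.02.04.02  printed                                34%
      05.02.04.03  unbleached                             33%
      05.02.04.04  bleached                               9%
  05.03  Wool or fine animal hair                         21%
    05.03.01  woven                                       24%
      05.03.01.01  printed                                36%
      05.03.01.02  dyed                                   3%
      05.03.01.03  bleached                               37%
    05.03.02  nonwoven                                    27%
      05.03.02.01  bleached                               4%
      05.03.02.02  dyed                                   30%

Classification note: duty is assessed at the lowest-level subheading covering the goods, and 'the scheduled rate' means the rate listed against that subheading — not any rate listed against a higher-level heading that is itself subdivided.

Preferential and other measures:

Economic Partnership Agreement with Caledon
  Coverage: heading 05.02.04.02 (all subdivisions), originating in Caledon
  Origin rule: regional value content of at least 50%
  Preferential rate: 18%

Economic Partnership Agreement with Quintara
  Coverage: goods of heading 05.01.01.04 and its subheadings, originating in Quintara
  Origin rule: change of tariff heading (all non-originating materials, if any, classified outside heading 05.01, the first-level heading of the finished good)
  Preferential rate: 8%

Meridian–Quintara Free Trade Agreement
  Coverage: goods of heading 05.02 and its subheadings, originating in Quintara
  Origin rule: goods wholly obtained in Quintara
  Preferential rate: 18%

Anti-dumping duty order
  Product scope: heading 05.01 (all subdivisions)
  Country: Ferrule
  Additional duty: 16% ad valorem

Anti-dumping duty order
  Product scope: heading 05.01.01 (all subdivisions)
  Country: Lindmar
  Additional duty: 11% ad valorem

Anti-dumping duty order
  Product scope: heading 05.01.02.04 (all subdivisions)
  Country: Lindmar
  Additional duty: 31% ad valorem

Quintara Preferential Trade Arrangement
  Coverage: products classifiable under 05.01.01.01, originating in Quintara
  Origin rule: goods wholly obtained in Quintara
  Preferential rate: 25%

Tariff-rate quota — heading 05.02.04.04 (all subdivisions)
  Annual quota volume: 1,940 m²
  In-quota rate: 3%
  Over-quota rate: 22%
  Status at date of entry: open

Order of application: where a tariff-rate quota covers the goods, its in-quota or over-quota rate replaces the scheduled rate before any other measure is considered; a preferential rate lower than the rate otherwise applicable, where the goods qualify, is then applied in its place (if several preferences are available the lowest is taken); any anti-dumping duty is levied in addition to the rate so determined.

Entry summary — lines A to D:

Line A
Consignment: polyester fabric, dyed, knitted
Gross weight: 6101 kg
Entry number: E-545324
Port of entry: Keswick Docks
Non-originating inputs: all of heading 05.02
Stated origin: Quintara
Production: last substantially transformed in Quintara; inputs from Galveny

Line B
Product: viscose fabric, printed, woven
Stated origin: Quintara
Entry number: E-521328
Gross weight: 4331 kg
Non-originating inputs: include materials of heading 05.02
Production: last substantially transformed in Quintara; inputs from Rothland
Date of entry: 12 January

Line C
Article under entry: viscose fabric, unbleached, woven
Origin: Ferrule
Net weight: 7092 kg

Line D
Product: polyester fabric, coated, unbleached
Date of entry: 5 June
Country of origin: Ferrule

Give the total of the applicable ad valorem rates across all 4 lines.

Line A: polyester → 05.01; knitted → 05.01.02; dyed → 05.01.02.04. Scheduled 15%. Quintara agreement on 05.01.01.04: 05.01.02.04 not covered; Quintara agreement on 05.02: 05.01.02.04 not covered; Quintara agreement on 05.01.01.01: 05.01.02.04 not covered. → 15%.
Line B: viscose → 05.02; woven → 05.02.04; printed → 05.02.04.02. Scheduled 34%. Quintara agreement on 05.01.01.04: 05.02.04.02 not covered; Quintara agreement on 05.02: not wholly obtained; Quintara agreement on 05.01.01.01: 05.02.04.02 not covered. → 34%.
Line C: viscose → 05.02; woven → 05.02.04; unbleached → 05.02.04.03. Scheduled 33%. No special measure applies. → 33%.
Line D: polyester → 05.01; coated → 05.01.01; unbleached → 05.01.01.01. Scheduled 29%. anti-dumping (Ferrule, 05.01): +16%; total 29% + 16% = 45%. → 45%.
Sum: 15% + 34% + 33% + 45% = 127%.

127%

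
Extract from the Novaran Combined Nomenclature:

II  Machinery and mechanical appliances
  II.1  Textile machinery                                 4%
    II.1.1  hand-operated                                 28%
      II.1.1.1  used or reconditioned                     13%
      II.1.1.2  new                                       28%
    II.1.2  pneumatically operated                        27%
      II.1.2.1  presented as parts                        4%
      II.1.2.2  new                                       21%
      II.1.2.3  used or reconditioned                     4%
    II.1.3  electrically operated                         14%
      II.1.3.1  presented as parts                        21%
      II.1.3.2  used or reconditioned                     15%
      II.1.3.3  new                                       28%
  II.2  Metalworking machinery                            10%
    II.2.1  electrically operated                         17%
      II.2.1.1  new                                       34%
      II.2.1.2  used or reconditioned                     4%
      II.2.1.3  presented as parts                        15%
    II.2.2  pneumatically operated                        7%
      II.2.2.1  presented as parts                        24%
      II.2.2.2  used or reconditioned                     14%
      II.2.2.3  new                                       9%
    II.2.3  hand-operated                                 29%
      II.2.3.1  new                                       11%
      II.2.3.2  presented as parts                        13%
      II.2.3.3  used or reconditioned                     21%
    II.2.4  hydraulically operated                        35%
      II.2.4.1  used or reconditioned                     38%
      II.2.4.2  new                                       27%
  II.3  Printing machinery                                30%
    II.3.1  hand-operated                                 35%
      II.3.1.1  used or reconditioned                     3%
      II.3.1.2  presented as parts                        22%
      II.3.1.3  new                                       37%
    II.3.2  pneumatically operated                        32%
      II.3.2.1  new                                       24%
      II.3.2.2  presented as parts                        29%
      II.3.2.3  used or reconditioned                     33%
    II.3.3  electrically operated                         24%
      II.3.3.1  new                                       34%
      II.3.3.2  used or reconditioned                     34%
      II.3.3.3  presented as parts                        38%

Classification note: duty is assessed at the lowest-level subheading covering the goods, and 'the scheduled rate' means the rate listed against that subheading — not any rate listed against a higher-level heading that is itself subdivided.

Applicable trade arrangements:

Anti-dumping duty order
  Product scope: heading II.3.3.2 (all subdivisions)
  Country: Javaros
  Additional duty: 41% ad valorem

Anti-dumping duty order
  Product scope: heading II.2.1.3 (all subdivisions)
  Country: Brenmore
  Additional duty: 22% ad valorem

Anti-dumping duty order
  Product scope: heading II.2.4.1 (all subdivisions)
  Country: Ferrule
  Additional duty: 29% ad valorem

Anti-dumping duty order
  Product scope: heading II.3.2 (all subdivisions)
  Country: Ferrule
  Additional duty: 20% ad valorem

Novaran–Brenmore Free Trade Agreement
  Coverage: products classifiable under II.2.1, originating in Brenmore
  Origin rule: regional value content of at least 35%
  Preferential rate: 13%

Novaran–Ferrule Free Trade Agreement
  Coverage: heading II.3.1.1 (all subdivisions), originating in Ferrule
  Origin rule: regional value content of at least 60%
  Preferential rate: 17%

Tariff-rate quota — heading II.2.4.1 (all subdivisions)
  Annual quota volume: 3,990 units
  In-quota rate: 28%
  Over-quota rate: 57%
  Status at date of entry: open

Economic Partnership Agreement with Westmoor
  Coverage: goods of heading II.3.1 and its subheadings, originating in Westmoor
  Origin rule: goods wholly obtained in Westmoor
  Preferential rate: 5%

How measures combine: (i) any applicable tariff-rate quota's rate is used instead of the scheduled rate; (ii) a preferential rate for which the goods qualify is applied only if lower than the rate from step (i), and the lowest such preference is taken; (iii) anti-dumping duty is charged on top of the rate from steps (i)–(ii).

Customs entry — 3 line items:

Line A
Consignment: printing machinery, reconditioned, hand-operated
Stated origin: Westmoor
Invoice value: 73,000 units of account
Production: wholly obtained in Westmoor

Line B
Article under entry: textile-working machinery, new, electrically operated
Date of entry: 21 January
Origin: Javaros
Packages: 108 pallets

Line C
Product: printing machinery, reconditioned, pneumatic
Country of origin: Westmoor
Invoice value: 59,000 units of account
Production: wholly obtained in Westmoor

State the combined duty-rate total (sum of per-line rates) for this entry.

64%

Line A: printing → II.3; hand-operated → II.3.1; reconditioned → II.3.1.1. Scheduled 3%. Westmoor agreement on II.3.1: wholly obtained → 5% available; preference 5% not lower than 3% → no reduction. → 3%.
Line B: textile-working → II.1; electrically operated → II.1.3; new → II.1.3.3. Scheduled 28%. No special measure applies. → 28%.
Line C: printing → II.3; pneumatic → II.3.2; reconditioned → II.3.2.3. Scheduled 33%. Westmoor agreement on II.3.1: II.3.2.3 not covered. → 33%.
Sum: 3% + 28% + 33% = 64%.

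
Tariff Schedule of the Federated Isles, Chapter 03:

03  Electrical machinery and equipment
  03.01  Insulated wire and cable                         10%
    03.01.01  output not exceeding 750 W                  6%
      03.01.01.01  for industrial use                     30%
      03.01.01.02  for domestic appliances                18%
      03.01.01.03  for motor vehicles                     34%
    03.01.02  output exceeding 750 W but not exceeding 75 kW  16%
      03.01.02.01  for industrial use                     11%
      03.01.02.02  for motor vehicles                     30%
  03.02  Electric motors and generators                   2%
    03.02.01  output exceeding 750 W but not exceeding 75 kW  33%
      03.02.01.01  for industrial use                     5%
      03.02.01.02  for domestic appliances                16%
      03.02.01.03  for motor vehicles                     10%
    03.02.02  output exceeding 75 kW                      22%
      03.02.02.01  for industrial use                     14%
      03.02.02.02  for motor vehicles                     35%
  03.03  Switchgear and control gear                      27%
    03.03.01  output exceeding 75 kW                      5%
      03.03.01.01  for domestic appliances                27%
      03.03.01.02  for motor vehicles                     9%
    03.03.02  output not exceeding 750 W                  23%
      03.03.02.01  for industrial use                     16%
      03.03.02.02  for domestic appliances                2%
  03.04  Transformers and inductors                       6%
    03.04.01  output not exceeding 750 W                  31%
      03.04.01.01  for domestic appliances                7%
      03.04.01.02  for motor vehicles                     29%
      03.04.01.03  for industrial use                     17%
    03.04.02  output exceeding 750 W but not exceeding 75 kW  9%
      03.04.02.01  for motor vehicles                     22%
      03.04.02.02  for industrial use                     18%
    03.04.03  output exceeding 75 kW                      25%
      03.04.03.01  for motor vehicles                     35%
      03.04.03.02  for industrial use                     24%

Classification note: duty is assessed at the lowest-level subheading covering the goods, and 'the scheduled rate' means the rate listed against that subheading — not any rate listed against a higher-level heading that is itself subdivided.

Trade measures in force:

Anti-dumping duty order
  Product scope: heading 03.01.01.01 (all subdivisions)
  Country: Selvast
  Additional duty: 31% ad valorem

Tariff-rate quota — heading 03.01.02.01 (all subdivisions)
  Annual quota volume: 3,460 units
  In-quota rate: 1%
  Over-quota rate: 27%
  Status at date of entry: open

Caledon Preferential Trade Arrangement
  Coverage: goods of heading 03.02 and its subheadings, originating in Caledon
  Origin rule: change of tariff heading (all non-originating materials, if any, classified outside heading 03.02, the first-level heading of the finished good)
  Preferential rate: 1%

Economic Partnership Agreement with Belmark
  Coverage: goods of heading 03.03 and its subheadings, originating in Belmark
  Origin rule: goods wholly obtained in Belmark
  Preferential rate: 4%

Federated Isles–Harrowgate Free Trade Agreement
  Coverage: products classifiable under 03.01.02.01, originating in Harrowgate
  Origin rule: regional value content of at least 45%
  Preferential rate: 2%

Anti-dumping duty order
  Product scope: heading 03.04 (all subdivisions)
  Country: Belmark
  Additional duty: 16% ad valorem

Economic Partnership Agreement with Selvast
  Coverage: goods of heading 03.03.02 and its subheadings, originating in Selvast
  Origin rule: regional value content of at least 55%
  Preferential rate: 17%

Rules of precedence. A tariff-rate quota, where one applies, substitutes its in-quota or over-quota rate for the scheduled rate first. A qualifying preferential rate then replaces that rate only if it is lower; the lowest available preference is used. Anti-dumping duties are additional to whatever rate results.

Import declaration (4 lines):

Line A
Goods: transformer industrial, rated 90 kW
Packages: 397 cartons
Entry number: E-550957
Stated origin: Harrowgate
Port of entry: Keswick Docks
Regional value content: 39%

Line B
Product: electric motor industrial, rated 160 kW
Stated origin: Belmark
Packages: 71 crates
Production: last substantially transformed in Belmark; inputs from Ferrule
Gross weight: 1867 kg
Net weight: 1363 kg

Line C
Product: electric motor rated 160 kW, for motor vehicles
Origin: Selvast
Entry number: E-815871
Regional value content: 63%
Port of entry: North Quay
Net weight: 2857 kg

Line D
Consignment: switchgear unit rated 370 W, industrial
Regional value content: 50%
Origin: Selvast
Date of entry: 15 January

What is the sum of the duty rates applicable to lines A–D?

89%

Line A: transformer → 03.04; rated 90 kW → 03.04.03; industrial → 03.04.03.02. Scheduled 24%. Harrowgate agreement on 03.01.02.01: 03.04.03.02 not covered. → 24%.
Line B: electric motor → 03.02; rated 160 kW → 03.02.02; industrial → 03.02.02.01. Scheduled 14%. Belmark agreement on 03.03: 03.02.02.01 not covered. → 14%.
Line C: electric motor → 03.02; rated 160 kW → 03.02.02; for motor vehicles → 03.02.02.02. Scheduled 35%. Selvast agreement on 03.03.02: 03.02.02.02 not covered. → 35%.
Line D: switchgear unit → 03.03; rated 370 W → 03.03.02; industrial → 03.03.02.01. Scheduled 16%. Selvast agreement on 03.03.02: RVC < 55%. → 16%.
Sum: 24% + 14% + 35% + 16% = 89%.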